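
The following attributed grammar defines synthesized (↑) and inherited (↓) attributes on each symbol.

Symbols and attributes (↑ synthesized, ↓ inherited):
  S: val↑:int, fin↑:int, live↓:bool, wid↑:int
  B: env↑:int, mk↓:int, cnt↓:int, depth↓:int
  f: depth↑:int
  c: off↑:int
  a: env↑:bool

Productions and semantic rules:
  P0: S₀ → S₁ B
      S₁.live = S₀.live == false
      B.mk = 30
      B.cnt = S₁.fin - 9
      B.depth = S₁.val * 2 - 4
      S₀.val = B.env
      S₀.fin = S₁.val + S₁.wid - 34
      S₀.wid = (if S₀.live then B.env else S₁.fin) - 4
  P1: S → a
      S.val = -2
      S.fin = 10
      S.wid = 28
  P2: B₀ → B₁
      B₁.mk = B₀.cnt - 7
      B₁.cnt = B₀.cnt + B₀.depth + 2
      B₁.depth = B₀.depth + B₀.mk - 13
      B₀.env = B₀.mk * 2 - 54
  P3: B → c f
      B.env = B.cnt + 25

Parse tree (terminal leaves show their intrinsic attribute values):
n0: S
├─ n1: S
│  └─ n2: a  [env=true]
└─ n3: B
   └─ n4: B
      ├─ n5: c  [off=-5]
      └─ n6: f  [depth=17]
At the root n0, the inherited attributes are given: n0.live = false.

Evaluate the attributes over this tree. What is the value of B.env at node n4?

1. n0.live = false  [given at root]
2. n1.live = true  [S₀.live == false]
3. n2.env = true  [terminal]
4. n1.val = -2  [-2]
5. n1.fin = 10  [10]
6. n1.wid = 28  [28]
7. n3.mk = 30  [30]
8. n3.cnt = 1  [S₁.fin - 9]
9. n3.depth = -8  [S₁.val * 2 - 4]
10. n4.mk = -6  [B₀.cnt - 7]
11. n4.cnt = -5  [B₀.cnt + B₀.depth + 2]
12. n4.depth = 9  [B₀.depth + B₀.mk - 13]
13. n5.off = -5  [terminal]
14. n6.depth = 17  [terminal]
15. n4.env = 20  [B.cnt + 25]
16. n3.env = 6  [B₀.mk * 2 - 54]
17. n0.val = 6  [B.env]
18. n0.fin = -8  [S₁.val + S₁.wid - 34]
19. n0.wid = 6  [(if S₀.live then B.env else S₁.fin) - 4]

20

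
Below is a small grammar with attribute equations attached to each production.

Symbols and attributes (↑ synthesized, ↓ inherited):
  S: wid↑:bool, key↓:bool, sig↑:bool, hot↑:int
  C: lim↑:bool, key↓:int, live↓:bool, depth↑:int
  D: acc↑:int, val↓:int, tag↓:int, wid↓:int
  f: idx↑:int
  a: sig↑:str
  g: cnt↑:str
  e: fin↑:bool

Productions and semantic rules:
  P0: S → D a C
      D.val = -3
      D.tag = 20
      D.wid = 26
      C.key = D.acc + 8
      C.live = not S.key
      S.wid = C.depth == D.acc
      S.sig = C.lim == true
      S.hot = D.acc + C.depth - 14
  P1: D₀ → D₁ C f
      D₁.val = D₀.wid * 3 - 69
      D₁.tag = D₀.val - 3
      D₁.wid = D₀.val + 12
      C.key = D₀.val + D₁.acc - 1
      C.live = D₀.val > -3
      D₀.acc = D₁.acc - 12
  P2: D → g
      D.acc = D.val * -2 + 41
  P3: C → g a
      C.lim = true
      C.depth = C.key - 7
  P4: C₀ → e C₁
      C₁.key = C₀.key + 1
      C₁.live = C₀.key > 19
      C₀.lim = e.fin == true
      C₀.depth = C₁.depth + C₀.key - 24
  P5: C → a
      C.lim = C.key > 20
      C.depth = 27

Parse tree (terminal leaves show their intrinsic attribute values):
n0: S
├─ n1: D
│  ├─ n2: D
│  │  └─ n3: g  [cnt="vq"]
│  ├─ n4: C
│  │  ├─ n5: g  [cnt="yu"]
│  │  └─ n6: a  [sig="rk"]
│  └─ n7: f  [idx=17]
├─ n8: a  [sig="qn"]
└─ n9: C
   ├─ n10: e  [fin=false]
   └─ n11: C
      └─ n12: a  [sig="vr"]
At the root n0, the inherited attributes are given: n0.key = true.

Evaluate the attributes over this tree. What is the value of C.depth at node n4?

1. n0.key = true  [given at root]
2. n1.val = -3  [-3]
3. n1.tag = 20  [20]
4. n1.wid = 26  [26]
5. n2.val = 9  [D₀.wid * 3 - 69]
6. n2.tag = -6  [D₀.val - 3]
7. n2.wid = 9  [D₀.val + 12]
8. n3.cnt = "vq"  [terminal]
9. n2.acc = 23  [D.val * -2 + 41]
10. n4.key = 19  [D₀.val + D₁.acc - 1]
11. n4.live = false  [D₀.val > -3]
12. n5.cnt = "yu"  [terminal]
13. n6.sig = "rk"  [terminal]
14. n4.lim = true  [true]
15. n4.depth = 12  [C.key - 7]
16. n7.idx = 17  [terminal]
17. n1.acc = 11  [D₁.acc - 12]
18. n8.sig = "qn"  [terminal]
19. n9.key = 19  [D.acc + 8]
20. n9.live = false  [not S.key]
21. n10.fin = false  [terminal]
22. n11.key = 20  [C₀.key + 1]
23. n11.live = false  [C₀.key > 19]
24. n12.sig = "vr"  [terminal]
25. n11.lim = false  [C.key > 20]
26. n11.depth = 27  [27]
27. n9.lim = false  [e.fin == true]
28. n9.depth = 22  [C₁.depth + C₀.key - 24]
29. n0.wid = false  [C.depth == D.acc]
30. n0.sig = false  [C.lim == true]
31. n0.hot = 19  [D.acc + C.depth - 14]

12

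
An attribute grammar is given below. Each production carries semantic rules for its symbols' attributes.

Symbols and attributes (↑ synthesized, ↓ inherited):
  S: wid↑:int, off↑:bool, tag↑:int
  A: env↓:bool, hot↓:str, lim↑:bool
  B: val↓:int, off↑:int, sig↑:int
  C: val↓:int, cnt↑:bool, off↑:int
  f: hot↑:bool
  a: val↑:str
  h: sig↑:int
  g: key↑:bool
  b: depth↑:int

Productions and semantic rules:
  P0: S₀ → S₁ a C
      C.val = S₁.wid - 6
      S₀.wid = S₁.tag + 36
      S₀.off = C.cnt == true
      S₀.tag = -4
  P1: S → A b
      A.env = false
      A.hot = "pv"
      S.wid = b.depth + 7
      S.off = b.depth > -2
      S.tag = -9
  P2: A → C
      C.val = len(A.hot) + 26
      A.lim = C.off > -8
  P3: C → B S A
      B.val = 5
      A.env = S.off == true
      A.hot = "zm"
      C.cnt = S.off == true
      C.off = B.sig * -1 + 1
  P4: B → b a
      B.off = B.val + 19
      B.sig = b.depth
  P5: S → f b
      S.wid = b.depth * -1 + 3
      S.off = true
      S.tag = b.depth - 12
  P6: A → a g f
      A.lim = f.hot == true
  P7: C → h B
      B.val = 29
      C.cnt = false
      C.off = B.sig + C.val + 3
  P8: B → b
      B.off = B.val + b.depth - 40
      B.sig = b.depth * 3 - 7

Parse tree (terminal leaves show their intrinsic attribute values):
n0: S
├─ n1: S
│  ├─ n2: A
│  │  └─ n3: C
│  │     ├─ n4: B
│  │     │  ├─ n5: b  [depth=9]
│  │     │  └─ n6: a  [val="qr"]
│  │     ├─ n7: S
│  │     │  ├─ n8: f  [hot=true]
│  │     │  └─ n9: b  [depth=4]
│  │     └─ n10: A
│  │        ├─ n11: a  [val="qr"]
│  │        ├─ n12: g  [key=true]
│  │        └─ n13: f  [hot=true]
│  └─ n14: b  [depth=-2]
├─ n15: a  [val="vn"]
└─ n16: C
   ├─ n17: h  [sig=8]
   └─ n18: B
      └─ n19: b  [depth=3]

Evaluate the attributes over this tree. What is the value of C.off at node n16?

1. n2.env = false  [false]
2. n2.hot = "pv"  ["pv"]
3. n3.val = 28  [len(A.hot) + 26]
4. n4.val = 5  [5]
5. n5.depth = 9  [terminal]
6. n6.val = "qr"  [terminal]
7. n4.off = 24  [B.val + 19]
8. n4.sig = 9  [b.depth]
9. n8.hot = true  [terminal]
10. n9.depth = 4  [terminal]
11. n7.wid = -1  [b.depth * -1 + 3]
12. n7.off = true  [true]
13. n7.tag = -8  [b.depth - 12]
14. n10.env = true  [S.off == true]
15. n10.hot = "zm"  ["zm"]
16. n11.val = "qr"  [terminal]
17. n12.key = true  [terminal]
18. n13.hot = true  [terminal]
19. n10.lim = true  [f.hot == true]
20. n3.cnt = true  [S.off == true]
21. n3.off = -8  [B.sig * -1 + 1]
22. n2.lim = false  [C.off > -8]
23. n14.depth = -2  [terminal]
24. n1.wid = 5  [b.depth + 7]
25. n1.off = false  [b.depth > -2]
26. n1.tag = -9  [-9]
27. n15.val = "vn"  [terminal]
28. n16.val = -1  [S₁.wid - 6]
29. n17.sig = 8  [terminal]
30. n18.val = 29  [29]
31. n19.depth = 3  [terminal]
32. n18.off = -8  [B.val + b.depth - 40]
33. n18.sig = 2  [b.depth * 3 - 7]
34. n16.cnt = false  [false]
35. n16.off = 4  [B.sig + C.val + 3]
36. n0.wid = 27  [S₁.tag + 36]
37. n0.off = false  [C.cnt == true]
38. n0.tag = -4  [-4]

4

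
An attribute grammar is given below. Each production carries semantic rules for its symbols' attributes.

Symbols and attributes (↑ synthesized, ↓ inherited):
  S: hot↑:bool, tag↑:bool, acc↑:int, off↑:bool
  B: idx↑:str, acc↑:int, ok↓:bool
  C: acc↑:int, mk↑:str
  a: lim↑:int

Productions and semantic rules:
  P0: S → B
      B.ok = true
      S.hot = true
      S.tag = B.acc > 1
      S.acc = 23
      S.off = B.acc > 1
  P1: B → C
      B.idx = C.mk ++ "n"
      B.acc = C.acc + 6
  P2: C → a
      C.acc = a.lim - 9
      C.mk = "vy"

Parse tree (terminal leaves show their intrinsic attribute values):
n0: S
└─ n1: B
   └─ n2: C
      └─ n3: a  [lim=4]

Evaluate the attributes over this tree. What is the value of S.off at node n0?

1. n1.ok = true  [true]
2. n3.lim = 4  [terminal]
3. n2.acc = -5  [a.lim - 9]
4. n2.mk = "vy"  ["vy"]
5. n1.idx = "vyn"  [C.mk ++ "n"]
6. n1.acc = 1  [C.acc + 6]
7. n0.hot = true  [true]
8. n0.tag = false  [B.acc > 1]
9. n0.acc = 23  [23]
10. n0.off = false  [B.acc > 1]

false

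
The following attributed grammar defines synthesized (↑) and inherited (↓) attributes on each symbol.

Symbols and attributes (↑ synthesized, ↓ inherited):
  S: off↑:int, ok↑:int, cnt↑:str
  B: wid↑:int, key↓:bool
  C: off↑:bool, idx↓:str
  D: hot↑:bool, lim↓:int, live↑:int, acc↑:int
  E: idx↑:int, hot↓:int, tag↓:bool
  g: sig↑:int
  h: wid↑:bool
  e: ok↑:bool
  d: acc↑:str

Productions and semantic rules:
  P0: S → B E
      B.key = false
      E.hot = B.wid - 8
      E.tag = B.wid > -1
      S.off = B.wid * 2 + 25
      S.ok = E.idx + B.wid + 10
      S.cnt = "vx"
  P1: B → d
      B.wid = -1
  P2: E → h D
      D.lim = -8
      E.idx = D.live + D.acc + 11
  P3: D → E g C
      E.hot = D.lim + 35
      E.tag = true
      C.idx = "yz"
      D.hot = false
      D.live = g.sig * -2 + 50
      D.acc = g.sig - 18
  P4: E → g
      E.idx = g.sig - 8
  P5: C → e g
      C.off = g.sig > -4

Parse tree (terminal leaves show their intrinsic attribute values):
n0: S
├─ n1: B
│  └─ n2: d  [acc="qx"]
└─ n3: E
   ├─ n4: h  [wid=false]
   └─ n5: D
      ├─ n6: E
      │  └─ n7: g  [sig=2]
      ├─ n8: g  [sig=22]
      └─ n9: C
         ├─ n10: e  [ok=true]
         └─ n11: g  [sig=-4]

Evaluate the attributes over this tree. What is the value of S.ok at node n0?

30

1. n1.key = false  [false]
2. n2.acc = "qx"  [terminal]
3. n1.wid = -1  [-1]
4. n3.hot = -9  [B.wid - 8]
5. n3.tag = false  [B.wid > -1]
6. n4.wid = false  [terminal]
7. n5.lim = -8  [-8]
8. n6.hot = 27  [D.lim + 35]
9. n6.tag = true  [true]
10. n7.sig = 2  [terminal]
11. n6.idx = -6  [g.sig - 8]
12. n8.sig = 22  [terminal]
13. n9.idx = "yz"  ["yz"]
14. n10.ok = true  [terminal]
15. n11.sig = -4  [terminal]
16. n9.off = false  [g.sig > -4]
17. n5.hot = false  [false]
18. n5.live = 6  [g.sig * -2 + 50]
19. n5.acc = 4  [g.sig - 18]
20. n3.idx = 21  [D.live + D.acc + 11]
21. n0.off = 23  [B.wid * 2 + 25]
22. n0.ok = 30  [E.idx + B.wid + 10]
23. n0.cnt = "vx"  ["vx"]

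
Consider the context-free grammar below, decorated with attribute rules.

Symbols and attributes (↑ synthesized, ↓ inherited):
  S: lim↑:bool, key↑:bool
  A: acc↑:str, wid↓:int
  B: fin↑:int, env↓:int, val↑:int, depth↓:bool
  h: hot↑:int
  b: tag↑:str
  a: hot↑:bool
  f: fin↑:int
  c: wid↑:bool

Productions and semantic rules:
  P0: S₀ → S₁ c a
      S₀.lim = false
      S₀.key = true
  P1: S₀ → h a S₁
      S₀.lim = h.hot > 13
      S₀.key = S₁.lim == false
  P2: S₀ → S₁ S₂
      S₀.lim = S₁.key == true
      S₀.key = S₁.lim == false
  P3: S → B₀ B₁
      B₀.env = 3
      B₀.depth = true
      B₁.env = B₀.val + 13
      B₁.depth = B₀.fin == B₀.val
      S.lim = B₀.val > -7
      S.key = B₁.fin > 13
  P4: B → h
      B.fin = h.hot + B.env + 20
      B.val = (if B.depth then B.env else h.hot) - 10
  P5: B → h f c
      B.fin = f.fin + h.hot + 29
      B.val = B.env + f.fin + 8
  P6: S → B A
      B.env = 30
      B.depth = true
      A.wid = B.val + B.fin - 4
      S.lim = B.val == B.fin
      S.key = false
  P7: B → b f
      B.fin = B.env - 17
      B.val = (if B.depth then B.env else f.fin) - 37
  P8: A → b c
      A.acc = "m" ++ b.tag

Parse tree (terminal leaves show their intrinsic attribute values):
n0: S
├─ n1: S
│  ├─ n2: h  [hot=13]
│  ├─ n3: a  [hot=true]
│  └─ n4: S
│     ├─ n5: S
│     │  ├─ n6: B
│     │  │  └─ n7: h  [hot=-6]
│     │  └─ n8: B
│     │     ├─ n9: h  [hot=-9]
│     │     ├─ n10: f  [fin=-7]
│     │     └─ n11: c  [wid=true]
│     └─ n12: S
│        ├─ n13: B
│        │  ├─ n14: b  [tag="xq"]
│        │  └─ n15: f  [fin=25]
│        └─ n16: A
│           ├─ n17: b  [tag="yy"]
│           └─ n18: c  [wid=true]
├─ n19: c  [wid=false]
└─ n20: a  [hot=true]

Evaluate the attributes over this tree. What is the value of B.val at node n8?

1. n2.hot = 13  [terminal]
2. n3.hot = true  [terminal]
3. n6.env = 3  [3]
4. n6.depth = true  [true]
5. n7.hot = -6  [terminal]
6. n6.fin = 17  [h.hot + B.env + 20]
7. n6.val = -7  [(if B.depth then B.env else h.hot) - 10]
8. n8.env = 6  [B₀.val + 13]
9. n8.depth = false  [B₀.fin == B₀.val]
10. n9.hot = -9  [terminal]
11. n10.fin = -7  [terminal]
12. n11.wid = true  [terminal]
13. n8.fin = 13  [f.fin + h.hot + 29]
14. n8.val = 7  [B.env + f.fin + 8]
15. n5.lim = false  [B₀.val > -7]
16. n5.key = false  [B₁.fin > 13]
17. n13.env = 30  [30]
18. n13.depth = true  [true]
19. n14.tag = "xq"  [terminal]
20. n15.fin = 25  [terminal]
21. n13.fin = 13  [B.env - 17]
22. n13.val = -7  [(if B.depth then B.env else f.fin) - 37]
23. n16.wid = 2  [B.val + B.fin - 4]
24. n17.tag = "yy"  [terminal]
25. n18.wid = true  [terminal]
26. n16.acc = "myy"  ["m" ++ b.tag]
27. n12.lim = false  [B.val == B.fin]
28. n12.key = false  [false]
29. n4.lim = false  [S₁.key == true]
30. n4.key = true  [S₁.lim == false]
31. n1.lim = false  [h.hot > 13]
32. n1.key = true  [S₁.lim == false]
33. n19.wid = false  [terminal]
34. n20.hot = true  [terminal]
35. n0.lim = false  [false]
36. n0.key = true  [true]

7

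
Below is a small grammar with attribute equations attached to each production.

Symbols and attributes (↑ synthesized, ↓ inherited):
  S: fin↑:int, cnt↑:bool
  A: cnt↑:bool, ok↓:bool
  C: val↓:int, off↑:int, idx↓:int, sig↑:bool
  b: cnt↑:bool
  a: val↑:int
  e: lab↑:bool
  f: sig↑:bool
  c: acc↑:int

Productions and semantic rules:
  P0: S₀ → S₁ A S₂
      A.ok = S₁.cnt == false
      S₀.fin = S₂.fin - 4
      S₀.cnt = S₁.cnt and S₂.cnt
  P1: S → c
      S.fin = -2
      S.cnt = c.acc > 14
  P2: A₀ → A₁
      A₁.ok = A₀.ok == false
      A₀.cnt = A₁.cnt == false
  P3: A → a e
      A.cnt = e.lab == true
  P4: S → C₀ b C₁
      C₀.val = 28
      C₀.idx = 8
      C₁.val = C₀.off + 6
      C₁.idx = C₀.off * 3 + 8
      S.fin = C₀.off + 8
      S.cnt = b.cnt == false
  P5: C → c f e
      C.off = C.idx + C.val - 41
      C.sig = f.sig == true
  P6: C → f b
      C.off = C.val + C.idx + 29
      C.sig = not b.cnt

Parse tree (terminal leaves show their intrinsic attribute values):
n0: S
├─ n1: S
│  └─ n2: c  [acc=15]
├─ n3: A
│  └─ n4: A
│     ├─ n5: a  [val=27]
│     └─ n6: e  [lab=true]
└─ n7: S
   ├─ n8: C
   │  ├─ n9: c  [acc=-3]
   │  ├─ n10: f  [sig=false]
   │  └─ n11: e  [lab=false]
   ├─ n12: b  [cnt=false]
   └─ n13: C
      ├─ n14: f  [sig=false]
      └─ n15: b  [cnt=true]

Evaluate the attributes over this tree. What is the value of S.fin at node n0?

1. n2.acc = 15  [terminal]
2. n1.fin = -2  [-2]
3. n1.cnt = true  [c.acc > 14]
4. n3.ok = false  [S₁.cnt == false]
5. n4.ok = true  [A₀.ok == false]
6. n5.val = 27  [terminal]
7. n6.lab = true  [terminal]
8. n4.cnt = true  [e.lab == true]
9. n3.cnt = false  [A₁.cnt == false]
10. n8.val = 28  [28]
11. n8.idx = 8  [8]
12. n9.acc = -3  [terminal]
13. n10.sig = false  [terminal]
14. n11.lab = false  [terminal]
15. n8.off = -5  [C.idx + C.val - 41]
16. n8.sig = false  [f.sig == true]
17. n12.cnt = false  [terminal]
18. n13.val = 1  [C₀.off + 6]
19. n13.idx = -7  [C₀.off * 3 + 8]
20. n14.sig = false  [terminal]
21. n15.cnt = true  [terminal]
22. n13.off = 23  [C.val + C.idx + 29]
23. n13.sig = false  [not b.cnt]
24. n7.fin = 3  [C₀.off + 8]
25. n7.cnt = true  [b.cnt == false]
26. n0.fin = -1  [S₂.fin - 4]
27. n0.cnt = true  [S₁.cnt and S₂.cnt]

-1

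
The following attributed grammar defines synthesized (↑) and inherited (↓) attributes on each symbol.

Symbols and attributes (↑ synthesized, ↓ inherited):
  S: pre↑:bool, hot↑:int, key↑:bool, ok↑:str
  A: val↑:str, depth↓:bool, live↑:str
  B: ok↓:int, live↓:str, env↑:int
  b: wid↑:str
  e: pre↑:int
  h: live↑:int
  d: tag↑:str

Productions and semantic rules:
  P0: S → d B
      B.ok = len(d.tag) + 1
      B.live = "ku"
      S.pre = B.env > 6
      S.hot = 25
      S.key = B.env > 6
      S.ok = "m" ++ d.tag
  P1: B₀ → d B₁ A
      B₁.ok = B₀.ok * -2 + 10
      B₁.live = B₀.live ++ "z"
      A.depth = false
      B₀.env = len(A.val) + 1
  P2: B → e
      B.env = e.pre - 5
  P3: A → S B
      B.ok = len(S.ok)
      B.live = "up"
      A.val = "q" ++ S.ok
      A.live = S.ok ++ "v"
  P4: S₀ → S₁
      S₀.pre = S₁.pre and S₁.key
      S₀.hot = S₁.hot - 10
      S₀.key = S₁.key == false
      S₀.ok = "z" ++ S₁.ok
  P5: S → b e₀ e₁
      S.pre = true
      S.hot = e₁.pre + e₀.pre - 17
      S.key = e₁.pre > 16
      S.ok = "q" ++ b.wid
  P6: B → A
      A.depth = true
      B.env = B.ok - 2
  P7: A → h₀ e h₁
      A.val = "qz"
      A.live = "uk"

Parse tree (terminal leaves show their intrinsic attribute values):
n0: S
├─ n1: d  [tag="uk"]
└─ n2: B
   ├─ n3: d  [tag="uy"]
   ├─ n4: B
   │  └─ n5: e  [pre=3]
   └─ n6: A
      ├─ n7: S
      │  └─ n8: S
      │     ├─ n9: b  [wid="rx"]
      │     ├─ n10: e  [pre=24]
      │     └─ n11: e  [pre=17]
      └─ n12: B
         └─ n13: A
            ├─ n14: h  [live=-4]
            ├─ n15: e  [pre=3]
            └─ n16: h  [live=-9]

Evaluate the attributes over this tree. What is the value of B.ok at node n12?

4

1. n1.tag = "uk"  [terminal]
2. n2.ok = 3  [len(d.tag) + 1]
3. n2.live = "ku"  ["ku"]
4. n3.tag = "uy"  [terminal]
5. n4.ok = 4  [B₀.ok * -2 + 10]
6. n4.live = "kuz"  [B₀.live ++ "z"]
7. n5.pre = 3  [terminal]
8. n4.env = -2  [e.pre - 5]
9. n6.depth = false  [false]
10. n9.wid = "rx"  [terminal]
11. n10.pre = 24  [terminal]
12. n11.pre = 17  [terminal]
13. n8.pre = true  [true]
14. n8.hot = 24  [e₁.pre + e₀.pre - 17]
15. n8.key = true  [e₁.pre > 16]
16. n8.ok = "qrx"  ["q" ++ b.wid]
17. n7.pre = true  [S₁.pre and S₁.key]
18. n7.hot = 14  [S₁.hot - 10]
19. n7.key = false  [S₁.key == false]
20. n7.ok = "zqrx"  ["z" ++ S₁.ok]
21. n12.ok = 4  [len(S.ok)]
22. n12.live = "up"  ["up"]
23. n13.depth = true  [true]
24. n14.live = -4  [terminal]
25. n15.pre = 3  [terminal]
26. n16.live = -9  [terminal]
27. n13.val = "qz"  ["qz"]
28. n13.live = "uk"  ["uk"]
29. n12.env = 2  [B.ok - 2]
30. n6.val = "qzqrx"  ["q" ++ S.ok]
31. n6.live = "zqrxv"  [S.ok ++ "v"]
32. n2.env = 6  [len(A.val) + 1]
33. n0.pre = false  [B.env > 6]
34. n0.hot = 25  [25]
35. n0.key = false  [B.env > 6]
36. n0.ok = "muk"  ["m" ++ d.tag]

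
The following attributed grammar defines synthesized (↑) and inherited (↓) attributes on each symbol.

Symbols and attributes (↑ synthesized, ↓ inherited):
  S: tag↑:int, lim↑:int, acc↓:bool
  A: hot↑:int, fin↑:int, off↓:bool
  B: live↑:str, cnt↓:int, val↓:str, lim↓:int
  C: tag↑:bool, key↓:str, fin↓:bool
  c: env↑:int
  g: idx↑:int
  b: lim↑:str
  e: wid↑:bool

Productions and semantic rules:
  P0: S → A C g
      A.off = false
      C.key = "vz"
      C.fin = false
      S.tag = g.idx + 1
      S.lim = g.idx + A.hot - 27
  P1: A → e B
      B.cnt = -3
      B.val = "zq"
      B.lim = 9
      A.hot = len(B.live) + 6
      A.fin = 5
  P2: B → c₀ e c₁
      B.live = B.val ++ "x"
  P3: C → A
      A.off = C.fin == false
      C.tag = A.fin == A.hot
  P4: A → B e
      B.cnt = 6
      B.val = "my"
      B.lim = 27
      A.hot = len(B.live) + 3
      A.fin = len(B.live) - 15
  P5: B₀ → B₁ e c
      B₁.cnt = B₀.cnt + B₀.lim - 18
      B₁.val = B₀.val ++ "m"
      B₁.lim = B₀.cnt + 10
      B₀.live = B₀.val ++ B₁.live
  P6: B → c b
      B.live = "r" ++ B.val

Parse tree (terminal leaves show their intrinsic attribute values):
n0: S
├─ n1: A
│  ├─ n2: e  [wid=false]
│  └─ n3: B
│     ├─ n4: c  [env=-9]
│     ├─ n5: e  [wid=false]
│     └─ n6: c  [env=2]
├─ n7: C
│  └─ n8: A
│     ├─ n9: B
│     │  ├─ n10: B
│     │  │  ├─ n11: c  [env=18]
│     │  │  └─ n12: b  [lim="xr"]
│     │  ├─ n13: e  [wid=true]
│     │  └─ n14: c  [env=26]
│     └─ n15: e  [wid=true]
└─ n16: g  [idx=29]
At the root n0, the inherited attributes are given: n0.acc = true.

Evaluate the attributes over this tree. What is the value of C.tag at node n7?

false

1. n0.acc = true  [given at root]
2. n1.off = false  [false]
3. n2.wid = false  [terminal]
4. n3.cnt = -3  [-3]
5. n3.val = "zq"  ["zq"]
6. n3.lim = 9  [9]
7. n4.env = -9  [terminal]
8. n5.wid = false  [terminal]
9. n6.env = 2  [terminal]
10. n3.live = "zqx"  [B.val ++ "x"]
11. n1.hot = 9  [len(B.live) + 6]
12. n1.fin = 5  [5]
13. n7.key = "vz"  ["vz"]
14. n7.fin = false  [false]
15. n8.off = true  [C.fin == false]
16. n9.cnt = 6  [6]
17. n9.val = "my"  ["my"]
18. n9.lim = 27  [27]
19. n10.cnt = 15  [B₀.cnt + B₀.lim - 18]
20. n10.val = "mym"  [B₀.val ++ "m"]
21. n10.lim = 16  [B₀.cnt + 10]
22. n11.env = 18  [terminal]
23. n12.lim = "xr"  [terminal]
24. n10.live = "rmym"  ["r" ++ B.val]
25. n13.wid = true  [terminal]
26. n14.env = 26  [terminal]
27. n9.live = "myrmym"  [B₀.val ++ B₁.live]
28. n15.wid = true  [terminal]
29. n8.hot = 9  [len(B.live) + 3]
30. n8.fin = -9  [len(B.live) - 15]
31. n7.tag = false  [A.fin == A.hot]
32. n16.idx = 29  [terminal]
33. n0.tag = 30  [g.idx + 1]
34. n0.lim = 11  [g.idx + A.hot - 27]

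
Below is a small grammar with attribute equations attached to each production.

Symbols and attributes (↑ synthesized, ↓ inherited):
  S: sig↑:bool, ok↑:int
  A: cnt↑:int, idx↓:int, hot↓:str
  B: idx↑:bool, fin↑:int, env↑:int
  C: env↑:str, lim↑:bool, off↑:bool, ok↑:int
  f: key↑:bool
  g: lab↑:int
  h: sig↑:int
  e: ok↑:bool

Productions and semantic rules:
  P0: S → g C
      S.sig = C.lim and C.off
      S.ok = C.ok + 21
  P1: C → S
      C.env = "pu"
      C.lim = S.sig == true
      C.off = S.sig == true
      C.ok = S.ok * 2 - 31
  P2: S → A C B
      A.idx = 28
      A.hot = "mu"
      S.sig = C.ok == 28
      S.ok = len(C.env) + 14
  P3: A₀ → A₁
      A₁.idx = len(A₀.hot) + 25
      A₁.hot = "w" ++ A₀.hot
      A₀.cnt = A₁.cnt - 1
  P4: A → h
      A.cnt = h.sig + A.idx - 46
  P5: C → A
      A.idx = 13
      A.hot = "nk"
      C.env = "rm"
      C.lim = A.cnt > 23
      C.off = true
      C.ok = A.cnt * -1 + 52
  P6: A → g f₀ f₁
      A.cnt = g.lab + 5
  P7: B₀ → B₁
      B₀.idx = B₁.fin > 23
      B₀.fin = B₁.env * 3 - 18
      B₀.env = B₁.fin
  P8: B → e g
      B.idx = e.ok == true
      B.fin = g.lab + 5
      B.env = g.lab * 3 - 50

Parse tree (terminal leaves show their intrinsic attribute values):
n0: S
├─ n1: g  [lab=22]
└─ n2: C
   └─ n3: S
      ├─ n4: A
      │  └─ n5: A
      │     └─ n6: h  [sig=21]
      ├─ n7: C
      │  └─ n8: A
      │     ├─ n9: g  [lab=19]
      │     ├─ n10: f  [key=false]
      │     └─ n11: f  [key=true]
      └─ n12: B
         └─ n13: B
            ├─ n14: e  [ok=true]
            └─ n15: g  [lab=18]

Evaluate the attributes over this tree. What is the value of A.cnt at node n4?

1

1. n1.lab = 22  [terminal]
2. n4.idx = 28  [28]
3. n4.hot = "mu"  ["mu"]
4. n5.idx = 27  [len(A₀.hot) + 25]
5. n5.hot = "wmu"  ["w" ++ A₀.hot]
6. n6.sig = 21  [terminal]
7. n5.cnt = 2  [h.sig + A.idx - 46]
8. n4.cnt = 1  [A₁.cnt - 1]
9. n8.idx = 13  [13]
10. n8.hot = "nk"  ["nk"]
11. n9.lab = 19  [terminal]
12. n10.key = false  [terminal]
13. n11.key = true  [terminal]
14. n8.cnt = 24  [g.lab + 5]
15. n7.env = "rm"  ["rm"]
16. n7.lim = true  [A.cnt > 23]
17. n7.off = true  [true]
18. n7.ok = 28  [A.cnt * -1 + 52]
19. n14.ok = true  [terminal]
20. n15.lab = 18  [terminal]
21. n13.idx = true  [e.ok == true]
22. n13.fin = 23  [g.lab + 5]
23. n13.env = 4  [g.lab * 3 - 50]
24. n12.idx = false  [B₁.fin > 23]
25. n12.fin = -6  [B₁.env * 3 - 18]
26. n12.env = 23  [B₁.fin]
27. n3.sig = true  [C.ok == 28]
28. n3.ok = 16  [len(C.env) + 14]
29. n2.env = "pu"  ["pu"]
30. n2.lim = true  [S.sig == true]
31. n2.off = true  [S.sig == true]
32. n2.ok = 1  [S.ok * 2 - 31]
33. n0.sig = true  [C.lim and C.off]
34. n0.ok = 22  [C.ok + 21]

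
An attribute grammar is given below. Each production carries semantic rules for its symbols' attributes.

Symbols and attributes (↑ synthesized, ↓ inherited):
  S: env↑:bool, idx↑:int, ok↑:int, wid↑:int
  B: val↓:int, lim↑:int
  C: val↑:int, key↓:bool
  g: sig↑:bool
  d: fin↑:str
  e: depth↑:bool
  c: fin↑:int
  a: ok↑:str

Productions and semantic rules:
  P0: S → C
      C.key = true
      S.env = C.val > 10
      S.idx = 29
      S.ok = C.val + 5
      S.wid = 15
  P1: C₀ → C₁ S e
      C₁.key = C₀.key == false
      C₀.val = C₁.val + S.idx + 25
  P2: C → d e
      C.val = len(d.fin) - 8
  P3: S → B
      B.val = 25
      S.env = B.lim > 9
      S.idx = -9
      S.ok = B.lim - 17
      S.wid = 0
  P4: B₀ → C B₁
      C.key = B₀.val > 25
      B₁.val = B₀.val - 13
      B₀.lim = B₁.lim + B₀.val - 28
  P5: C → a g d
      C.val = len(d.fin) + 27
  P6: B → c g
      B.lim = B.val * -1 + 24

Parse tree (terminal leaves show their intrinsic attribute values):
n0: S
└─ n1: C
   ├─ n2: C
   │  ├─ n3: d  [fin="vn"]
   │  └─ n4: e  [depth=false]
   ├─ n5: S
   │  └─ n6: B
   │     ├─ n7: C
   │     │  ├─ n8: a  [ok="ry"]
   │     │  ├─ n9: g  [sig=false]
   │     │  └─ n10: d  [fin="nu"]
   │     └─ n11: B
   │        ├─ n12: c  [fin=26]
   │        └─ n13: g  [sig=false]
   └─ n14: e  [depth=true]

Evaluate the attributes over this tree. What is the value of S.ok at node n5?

1. n1.key = true  [true]
2. n2.key = false  [C₀.key == false]
3. n3.fin = "vn"  [terminal]
4. n4.depth = false  [terminal]
5. n2.val = -6  [len(d.fin) - 8]
6. n6.val = 25  [25]
7. n7.key = false  [B₀.val > 25]
8. n8.ok = "ry"  [terminal]
9. n9.sig = false  [terminal]
10. n10.fin = "nu"  [terminal]
11. n7.val = 29  [len(d.fin) + 27]
12. n11.val = 12  [B₀.val - 13]
13. n12.fin = 26  [terminal]
14. n13.sig = false  [terminal]
15. n11.lim = 12  [B.val * -1 + 24]
16. n6.lim = 9  [B₁.lim + B₀.val - 28]
17. n5.env = false  [B.lim > 9]
18. n5.idx = -9  [-9]
19. n5.ok = -8  [B.lim - 17]
20. n5.wid = 0  [0]
21. n14.depth = true  [terminal]
22. n1.val = 10  [C₁.val + S.idx + 25]
23. n0.env = false  [C.val > 10]
24. n0.idx = 29  [29]
25. n0.ok = 15  [C.val + 5]
26. n0.wid = 15  [15]

-8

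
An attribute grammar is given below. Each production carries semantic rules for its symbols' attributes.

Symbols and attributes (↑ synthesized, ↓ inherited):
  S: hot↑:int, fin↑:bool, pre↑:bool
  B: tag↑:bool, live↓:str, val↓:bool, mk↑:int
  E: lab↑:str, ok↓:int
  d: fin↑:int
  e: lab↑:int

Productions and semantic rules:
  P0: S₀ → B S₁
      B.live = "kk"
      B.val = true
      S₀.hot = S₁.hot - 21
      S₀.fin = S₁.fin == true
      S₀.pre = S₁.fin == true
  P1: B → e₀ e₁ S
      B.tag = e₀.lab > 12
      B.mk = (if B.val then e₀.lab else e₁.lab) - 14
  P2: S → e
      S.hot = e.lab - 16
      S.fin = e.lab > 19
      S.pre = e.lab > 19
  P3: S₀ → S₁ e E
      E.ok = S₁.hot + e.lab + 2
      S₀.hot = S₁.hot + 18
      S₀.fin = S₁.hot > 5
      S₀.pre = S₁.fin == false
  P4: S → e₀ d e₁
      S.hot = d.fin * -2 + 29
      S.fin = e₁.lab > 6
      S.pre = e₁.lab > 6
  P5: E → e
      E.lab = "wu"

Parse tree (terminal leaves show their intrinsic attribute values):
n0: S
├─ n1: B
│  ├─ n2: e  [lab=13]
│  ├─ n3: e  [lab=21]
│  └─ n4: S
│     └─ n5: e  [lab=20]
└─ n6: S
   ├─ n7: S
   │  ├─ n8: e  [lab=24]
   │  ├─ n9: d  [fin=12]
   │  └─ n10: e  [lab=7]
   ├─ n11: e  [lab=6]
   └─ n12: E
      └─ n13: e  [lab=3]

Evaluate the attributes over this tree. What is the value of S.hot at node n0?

2

1. n1.live = "kk"  ["kk"]
2. n1.val = true  [true]
3. n2.lab = 13  [terminal]
4. n3.lab = 21  [terminal]
5. n5.lab = 20  [terminal]
6. n4.hot = 4  [e.lab - 16]
7. n4.fin = true  [e.lab > 19]
8. n4.pre = true  [e.lab > 19]
9. n1.tag = true  [e₀.lab > 12]
10. n1.mk = -1  [(if B.val then e₀.lab else e₁.lab) - 14]
11. n8.lab = 24  [terminal]
12. n9.fin = 12  [terminal]
13. n10.lab = 7  [terminal]
14. n7.hot = 5  [d.fin * -2 + 29]
15. n7.fin = true  [e₁.lab > 6]
16. n7.pre = true  [e₁.lab > 6]
17. n11.lab = 6  [terminal]
18. n12.ok = 13  [S₁.hot + e.lab + 2]
19. n13.lab = 3  [terminal]
20. n12.lab = "wu"  ["wu"]
21. n6.hot = 23  [S₁.hot + 18]
22. n6.fin = false  [S₁.hot > 5]
23. n6.pre = false  [S₁.fin == false]
24. n0.hot = 2  [S₁.hot - 21]
25. n0.fin = false  [S₁.fin == true]
26. n0.pre = false  [S₁.fin == true]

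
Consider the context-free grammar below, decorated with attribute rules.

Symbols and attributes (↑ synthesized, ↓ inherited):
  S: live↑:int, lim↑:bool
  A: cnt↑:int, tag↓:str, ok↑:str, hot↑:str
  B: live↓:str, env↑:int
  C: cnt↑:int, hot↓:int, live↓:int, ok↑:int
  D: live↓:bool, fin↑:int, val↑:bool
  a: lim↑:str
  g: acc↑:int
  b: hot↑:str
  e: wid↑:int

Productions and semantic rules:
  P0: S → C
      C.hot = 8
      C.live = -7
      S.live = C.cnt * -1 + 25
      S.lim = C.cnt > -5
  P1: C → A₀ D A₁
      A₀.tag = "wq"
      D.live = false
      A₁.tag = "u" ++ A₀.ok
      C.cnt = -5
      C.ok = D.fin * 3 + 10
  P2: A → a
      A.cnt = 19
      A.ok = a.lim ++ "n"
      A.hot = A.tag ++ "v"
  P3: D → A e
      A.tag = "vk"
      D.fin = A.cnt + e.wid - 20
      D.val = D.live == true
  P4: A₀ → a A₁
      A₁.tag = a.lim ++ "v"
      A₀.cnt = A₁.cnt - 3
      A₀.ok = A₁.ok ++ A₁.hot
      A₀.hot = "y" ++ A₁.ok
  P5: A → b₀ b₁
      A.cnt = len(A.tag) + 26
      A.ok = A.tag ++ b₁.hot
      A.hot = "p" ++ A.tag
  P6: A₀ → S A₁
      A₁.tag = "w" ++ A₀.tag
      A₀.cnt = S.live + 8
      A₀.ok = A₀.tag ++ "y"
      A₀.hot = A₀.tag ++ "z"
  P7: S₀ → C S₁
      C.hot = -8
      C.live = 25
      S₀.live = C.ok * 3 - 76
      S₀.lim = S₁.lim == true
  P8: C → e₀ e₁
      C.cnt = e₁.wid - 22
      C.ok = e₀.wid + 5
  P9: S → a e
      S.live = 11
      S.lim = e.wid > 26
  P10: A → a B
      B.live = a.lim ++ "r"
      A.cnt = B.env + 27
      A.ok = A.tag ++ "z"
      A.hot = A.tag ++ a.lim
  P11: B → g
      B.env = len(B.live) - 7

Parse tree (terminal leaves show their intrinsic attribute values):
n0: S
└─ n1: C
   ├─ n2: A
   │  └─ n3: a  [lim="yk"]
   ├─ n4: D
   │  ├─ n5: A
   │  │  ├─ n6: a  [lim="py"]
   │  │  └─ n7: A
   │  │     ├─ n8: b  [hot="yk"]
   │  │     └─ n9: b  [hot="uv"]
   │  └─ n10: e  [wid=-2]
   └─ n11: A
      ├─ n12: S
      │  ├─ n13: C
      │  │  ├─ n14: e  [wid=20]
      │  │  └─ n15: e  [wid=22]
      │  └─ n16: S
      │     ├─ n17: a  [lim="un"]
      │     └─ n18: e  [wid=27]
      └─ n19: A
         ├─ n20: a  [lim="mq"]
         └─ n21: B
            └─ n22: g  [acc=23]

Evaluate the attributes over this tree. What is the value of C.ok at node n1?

1. n1.hot = 8  [8]
2. n1.live = -7  [-7]
3. n2.tag = "wq"  ["wq"]
4. n3.lim = "yk"  [terminal]
5. n2.cnt = 19  [19]
6. n2.ok = "ykn"  [a.lim ++ "n"]
7. n2.hot = "wqv"  [A.tag ++ "v"]
8. n4.live = false  [false]
9. n5.tag = "vk"  ["vk"]
10. n6.lim = "py"  [terminal]
11. n7.tag = "pyv"  [a.lim ++ "v"]
12. n8.hot = "yk"  [terminal]
13. n9.hot = "uv"  [terminal]
14. n7.cnt = 29  [len(A.tag) + 26]
15. n7.ok = "pyvuv"  [A.tag ++ b₁.hot]
16. n7.hot = "ppyv"  ["p" ++ A.tag]
17. n5.cnt = 26  [A₁.cnt - 3]
18. n5.ok = "pyvuvppyv"  [A₁.ok ++ A₁.hot]
19. n5.hot = "ypyvuv"  ["y" ++ A₁.ok]
20. n10.wid = -2  [terminal]
21. n4.fin = 4  [A.cnt + e.wid - 20]
22. n4.val = false  [D.live == true]
23. n11.tag = "uykn"  ["u" ++ A₀.ok]
24. n13.hot = -8  [-8]
25. n13.live = 25  [25]
26. n14.wid = 20  [terminal]
27. n15.wid = 22  [terminal]
28. n13.cnt = 0  [e₁.wid - 22]
29. n13.ok = 25  [e₀.wid + 5]
30. n17.lim = "un"  [terminal]
31. n18.wid = 27  [terminal]
32. n16.live = 11  [11]
33. n16.lim = true  [e.wid > 26]
34. n12.live = -1  [C.ok * 3 - 76]
35. n12.lim = true  [S₁.lim == true]
36. n19.tag = "wuykn"  ["w" ++ A₀.tag]
37. n20.lim = "mq"  [terminal]
38. n21.live = "mqr"  [a.lim ++ "r"]
39. n22.acc = 23  [terminal]
40. n21.env = -4  [len(B.live) - 7]
41. n19.cnt = 23  [B.env + 27]
42. n19.ok = "wuyknz"  [A.tag ++ "z"]
43. n19.hot = "wuyknmq"  [A.tag ++ a.lim]
44. n11.cnt = 7  [S.live + 8]
45. n11.ok = "uykny"  [A₀.tag ++ "y"]
46. n11.hot = "uyknz"  [A₀.tag ++ "z"]
47. n1.cnt = -5  [-5]
48. n1.ok = 22  [D.fin * 3 + 10]
49. n0.live = 30  [C.cnt * -1 + 25]
50. n0.lim = false  [C.cnt > -5]

22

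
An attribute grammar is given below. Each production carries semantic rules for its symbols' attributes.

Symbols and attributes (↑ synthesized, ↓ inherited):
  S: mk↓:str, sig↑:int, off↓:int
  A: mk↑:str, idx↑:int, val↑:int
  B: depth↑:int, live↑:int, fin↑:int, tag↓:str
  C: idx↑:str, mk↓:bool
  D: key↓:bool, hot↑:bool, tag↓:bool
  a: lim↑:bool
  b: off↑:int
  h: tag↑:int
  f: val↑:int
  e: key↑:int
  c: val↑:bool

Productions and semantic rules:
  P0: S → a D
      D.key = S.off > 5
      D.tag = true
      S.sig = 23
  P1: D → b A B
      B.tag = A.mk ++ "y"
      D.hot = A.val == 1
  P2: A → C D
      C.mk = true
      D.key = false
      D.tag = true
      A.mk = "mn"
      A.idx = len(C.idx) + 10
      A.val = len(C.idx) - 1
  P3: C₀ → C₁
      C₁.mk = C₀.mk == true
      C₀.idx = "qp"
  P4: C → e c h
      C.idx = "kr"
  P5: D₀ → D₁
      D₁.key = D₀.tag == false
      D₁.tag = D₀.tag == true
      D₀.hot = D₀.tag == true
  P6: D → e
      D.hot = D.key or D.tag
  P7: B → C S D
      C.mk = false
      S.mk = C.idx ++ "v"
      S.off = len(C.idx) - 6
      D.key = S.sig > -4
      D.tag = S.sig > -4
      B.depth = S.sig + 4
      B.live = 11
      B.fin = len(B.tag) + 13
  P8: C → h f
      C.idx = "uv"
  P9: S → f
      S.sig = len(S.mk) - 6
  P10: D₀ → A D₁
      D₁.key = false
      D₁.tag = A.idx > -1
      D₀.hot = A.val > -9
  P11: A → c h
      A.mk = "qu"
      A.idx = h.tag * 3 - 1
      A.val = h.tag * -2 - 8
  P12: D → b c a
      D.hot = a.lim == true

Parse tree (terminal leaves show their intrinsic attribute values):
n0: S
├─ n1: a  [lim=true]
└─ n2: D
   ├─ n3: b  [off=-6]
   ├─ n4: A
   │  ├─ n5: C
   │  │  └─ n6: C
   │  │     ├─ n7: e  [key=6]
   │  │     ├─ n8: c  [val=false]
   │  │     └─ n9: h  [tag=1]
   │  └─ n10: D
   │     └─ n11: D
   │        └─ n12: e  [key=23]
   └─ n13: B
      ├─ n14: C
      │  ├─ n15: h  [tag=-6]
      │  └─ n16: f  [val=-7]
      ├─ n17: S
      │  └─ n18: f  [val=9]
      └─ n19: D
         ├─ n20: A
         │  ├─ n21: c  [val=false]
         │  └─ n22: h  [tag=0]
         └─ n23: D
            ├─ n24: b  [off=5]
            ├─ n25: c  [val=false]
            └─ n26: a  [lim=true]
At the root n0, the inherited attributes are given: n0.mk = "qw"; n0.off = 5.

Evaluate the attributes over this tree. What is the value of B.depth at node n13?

1

1. n0.mk = "qw"  [given at root]
2. n0.off = 5  [given at root]
3. n1.lim = true  [terminal]
4. n2.key = false  [S.off > 5]
5. n2.tag = true  [true]
6. n3.off = -6  [terminal]
7. n5.mk = true  [true]
8. n6.mk = true  [C₀.mk == true]
9. n7.key = 6  [terminal]
10. n8.val = false  [terminal]
11. n9.tag = 1  [terminal]
12. n6.idx = "kr"  ["kr"]
13. n5.idx = "qp"  ["qp"]
14. n10.key = false  [false]
15. n10.tag = true  [true]
16. n11.key = false  [D₀.tag == false]
17. n11.tag = true  [D₀.tag == true]
18. n12.key = 23  [terminal]
19. n11.hot = true  [D.key or D.tag]
20. n10.hot = true  [D₀.tag == true]
21. n4.mk = "mn"  ["mn"]
22. n4.idx = 12  [len(C.idx) + 10]
23. n4.val = 1  [len(C.idx) - 1]
24. n13.tag = "mny"  [A.mk ++ "y"]
25. n14.mk = false  [false]
26. n15.tag = -6  [terminal]
27. n16.val = -7  [terminal]
28. n14.idx = "uv"  ["uv"]
29. n17.mk = "uvv"  [C.idx ++ "v"]
30. n17.off = -4  [len(C.idx) - 6]
31. n18.val = 9  [terminal]
32. n17.sig = -3  [len(S.mk) - 6]
33. n19.key = true  [S.sig > -4]
34. n19.tag = true  [S.sig > -4]
35. n21.val = false  [terminal]
36. n22.tag = 0  [terminal]
37. n20.mk = "qu"  ["qu"]
38. n20.idx = -1  [h.tag * 3 - 1]
39. n20.val = -8  [h.tag * -2 - 8]
40. n23.key = false  [false]
41. n23.tag = false  [A.idx > -1]
42. n24.off = 5  [terminal]
43. n25.val = false  [terminal]
44. n26.lim = true  [terminal]
45. n23.hot = true  [a.lim == true]
46. n19.hot = true  [A.val > -9]
47. n13.depth = 1  [S.sig + 4]
48. n13.live = 11  [11]
49. n13.fin = 16  [len(B.tag) + 13]
50. n2.hot = true  [A.val == 1]
51. n0.sig = 23  [23]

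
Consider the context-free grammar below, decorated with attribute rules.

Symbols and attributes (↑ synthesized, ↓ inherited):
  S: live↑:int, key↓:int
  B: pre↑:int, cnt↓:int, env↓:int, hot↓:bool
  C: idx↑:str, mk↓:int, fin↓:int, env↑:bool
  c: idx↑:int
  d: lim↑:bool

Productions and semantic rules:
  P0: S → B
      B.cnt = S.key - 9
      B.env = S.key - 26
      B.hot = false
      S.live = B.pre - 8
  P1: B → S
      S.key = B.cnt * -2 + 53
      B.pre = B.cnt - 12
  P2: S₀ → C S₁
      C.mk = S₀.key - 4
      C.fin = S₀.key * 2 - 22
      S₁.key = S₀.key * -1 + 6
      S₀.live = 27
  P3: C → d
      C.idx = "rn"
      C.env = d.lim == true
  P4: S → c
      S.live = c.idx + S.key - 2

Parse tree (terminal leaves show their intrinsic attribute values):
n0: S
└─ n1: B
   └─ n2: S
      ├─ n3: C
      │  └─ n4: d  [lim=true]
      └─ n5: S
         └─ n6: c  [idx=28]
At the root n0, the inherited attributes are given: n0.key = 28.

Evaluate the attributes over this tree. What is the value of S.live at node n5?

1. n0.key = 28  [given at root]
2. n1.cnt = 19  [S.key - 9]
3. n1.env = 2  [S.key - 26]
4. n1.hot = false  [false]
5. n2.key = 15  [B.cnt * -2 + 53]
6. n3.mk = 11  [S₀.key - 4]
7. n3.fin = 8  [S₀.key * 2 - 22]
8. n4.lim = true  [terminal]
9. n3.idx = "rn"  ["rn"]
10. n3.env = true  [d.lim == true]
11. n5.key = -9  [S₀.key * -1 + 6]
12. n6.idx = 28  [terminal]
13. n5.live = 17  [c.idx + S.key - 2]
14. n2.live = 27  [27]
15. n1.pre = 7  [B.cnt - 12]
16. n0.live = -1  [B.pre - 8]

17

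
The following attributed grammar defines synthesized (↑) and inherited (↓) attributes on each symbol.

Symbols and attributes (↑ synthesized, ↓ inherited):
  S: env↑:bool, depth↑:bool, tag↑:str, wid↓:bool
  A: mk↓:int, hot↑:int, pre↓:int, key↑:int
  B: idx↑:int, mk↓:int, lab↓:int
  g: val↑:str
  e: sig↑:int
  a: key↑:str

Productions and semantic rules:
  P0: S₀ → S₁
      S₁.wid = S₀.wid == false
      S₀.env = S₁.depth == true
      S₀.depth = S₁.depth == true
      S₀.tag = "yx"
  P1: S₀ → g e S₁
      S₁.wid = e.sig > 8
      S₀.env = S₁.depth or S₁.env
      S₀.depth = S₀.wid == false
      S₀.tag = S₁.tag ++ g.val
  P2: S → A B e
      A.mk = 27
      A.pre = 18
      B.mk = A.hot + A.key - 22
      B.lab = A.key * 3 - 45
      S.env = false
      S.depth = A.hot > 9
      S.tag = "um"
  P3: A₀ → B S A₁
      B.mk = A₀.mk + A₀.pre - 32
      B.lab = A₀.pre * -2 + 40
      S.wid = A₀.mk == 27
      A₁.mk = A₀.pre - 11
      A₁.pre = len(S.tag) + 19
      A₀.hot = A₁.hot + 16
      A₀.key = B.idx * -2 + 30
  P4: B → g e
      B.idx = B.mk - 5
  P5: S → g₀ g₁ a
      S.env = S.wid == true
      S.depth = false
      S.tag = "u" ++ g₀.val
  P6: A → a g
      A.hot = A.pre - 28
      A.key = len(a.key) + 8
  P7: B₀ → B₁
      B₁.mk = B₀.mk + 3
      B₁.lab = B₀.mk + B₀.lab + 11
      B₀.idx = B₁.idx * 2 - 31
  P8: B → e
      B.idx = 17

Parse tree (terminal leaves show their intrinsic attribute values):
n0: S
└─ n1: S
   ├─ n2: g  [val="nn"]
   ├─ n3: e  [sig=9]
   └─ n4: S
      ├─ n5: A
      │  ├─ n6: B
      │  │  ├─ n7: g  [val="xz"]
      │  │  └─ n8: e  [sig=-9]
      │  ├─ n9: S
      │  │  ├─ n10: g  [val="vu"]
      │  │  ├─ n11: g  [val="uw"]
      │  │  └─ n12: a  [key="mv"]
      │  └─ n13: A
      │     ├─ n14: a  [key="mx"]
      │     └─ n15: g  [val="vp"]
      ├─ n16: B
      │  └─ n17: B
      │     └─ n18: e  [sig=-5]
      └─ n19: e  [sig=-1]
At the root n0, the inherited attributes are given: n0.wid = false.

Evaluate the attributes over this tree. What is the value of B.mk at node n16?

1. n0.wid = false  [given at root]
2. n1.wid = true  [S₀.wid == false]
3. n2.val = "nn"  [terminal]
4. n3.sig = 9  [terminal]
5. n4.wid = true  [e.sig > 8]
6. n5.mk = 27  [27]
7. n5.pre = 18  [18]
8. n6.mk = 13  [A₀.mk + A₀.pre - 32]
9. n6.lab = 4  [A₀.pre * -2 + 40]
10. n7.val = "xz"  [terminal]
11. n8.sig = -9  [terminal]
12. n6.idx = 8  [B.mk - 5]
13. n9.wid = true  [A₀.mk == 27]
14. n10.val = "vu"  [terminal]
15. n11.val = "uw"  [terminal]
16. n12.key = "mv"  [terminal]
17. n9.env = true  [S.wid == true]
18. n9.depth = false  [false]
19. n9.tag = "uvu"  ["u" ++ g₀.val]
20. n13.mk = 7  [A₀.pre - 11]
21. n13.pre = 22  [len(S.tag) + 19]
22. n14.key = "mx"  [terminal]
23. n15.val = "vp"  [terminal]
24. n13.hot = -6  [A.pre - 28]
25. n13.key = 10  [len(a.key) + 8]
26. n5.hot = 10  [A₁.hot + 16]
27. n5.key = 14  [B.idx * -2 + 30]
28. n16.mk = 2  [A.hot + A.key - 22]
29. n16.lab = -3  [A.key * 3 - 45]
30. n17.mk = 5  [B₀.mk + 3]
31. n17.lab = 10  [B₀.mk + B₀.lab + 11]
32. n18.sig = -5  [terminal]
33. n17.idx = 17  [17]
34. n16.idx = 3  [B₁.idx * 2 - 31]
35. n19.sig = -1  [terminal]
36. n4.env = false  [false]
37. n4.depth = true  [A.hot > 9]
38. n4.tag = "um"  ["um"]
39. n1.env = true  [S₁.depth or S₁.env]
40. n1.depth = false  [S₀.wid == false]
41. n1.tag = "umnn"  [S₁.tag ++ g.val]
42. n0.env = false  [S₁.depth == true]
43. n0.depth = false  [S₁.depth == true]
44. n0.tag = "yx"  ["yx"]

2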